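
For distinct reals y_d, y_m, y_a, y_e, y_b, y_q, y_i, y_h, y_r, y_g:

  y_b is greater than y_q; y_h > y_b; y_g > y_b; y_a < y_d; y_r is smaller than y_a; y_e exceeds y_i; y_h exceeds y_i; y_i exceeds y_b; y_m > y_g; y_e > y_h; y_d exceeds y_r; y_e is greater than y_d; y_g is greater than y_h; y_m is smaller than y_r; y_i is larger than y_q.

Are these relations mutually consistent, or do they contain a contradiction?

The single ordering y_q < y_b < y_i < y_h < y_g < y_m < y_r < y_a < y_d < y_e satisfies every listed relation, so no contradiction arises.

consistent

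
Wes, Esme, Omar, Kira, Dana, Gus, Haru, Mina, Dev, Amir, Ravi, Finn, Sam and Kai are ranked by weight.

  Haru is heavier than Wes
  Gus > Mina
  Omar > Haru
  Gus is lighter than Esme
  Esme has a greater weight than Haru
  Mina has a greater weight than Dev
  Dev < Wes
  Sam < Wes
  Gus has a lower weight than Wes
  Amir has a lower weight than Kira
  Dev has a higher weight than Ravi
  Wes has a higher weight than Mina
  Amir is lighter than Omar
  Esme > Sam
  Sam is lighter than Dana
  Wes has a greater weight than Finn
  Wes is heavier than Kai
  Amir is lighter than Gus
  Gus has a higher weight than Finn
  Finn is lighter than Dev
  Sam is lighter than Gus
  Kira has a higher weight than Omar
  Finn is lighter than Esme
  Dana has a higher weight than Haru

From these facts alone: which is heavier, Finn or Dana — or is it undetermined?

Finn < Dev and Dev < Mina give Finn < Mina.
Then Mina < Gus extends the chain to Gus.
Then Gus < Wes extends the chain to Wes.
Then Wes < Haru extends the chain to Haru.
Then Haru < Dana extends the chain to Dana.
So Dana is heavier.

Dana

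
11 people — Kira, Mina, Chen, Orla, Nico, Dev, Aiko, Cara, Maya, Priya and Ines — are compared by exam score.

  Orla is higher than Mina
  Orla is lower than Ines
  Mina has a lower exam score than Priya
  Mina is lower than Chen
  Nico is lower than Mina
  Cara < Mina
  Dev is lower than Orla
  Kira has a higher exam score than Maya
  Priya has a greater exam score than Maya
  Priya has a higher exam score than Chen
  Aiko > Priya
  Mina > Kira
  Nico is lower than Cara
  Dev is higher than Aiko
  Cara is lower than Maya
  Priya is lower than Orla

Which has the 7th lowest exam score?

Priya

The consecutive relations fix a unique order: Nico < Cara < Maya < Kira < Mina < Chen < Priya < Aiko < Dev < Orla < Ines.
Counting 7 from the smallest end gives Priya.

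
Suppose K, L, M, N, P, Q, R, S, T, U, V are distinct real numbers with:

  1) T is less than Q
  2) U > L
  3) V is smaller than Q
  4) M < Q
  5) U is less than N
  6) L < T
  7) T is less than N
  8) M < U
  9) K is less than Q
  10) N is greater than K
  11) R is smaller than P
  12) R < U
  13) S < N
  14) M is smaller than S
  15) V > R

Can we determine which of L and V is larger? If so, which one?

undetermined

Following every chain through L: above L we get T, U, Q, N.
V is not reached, and no chain runs the other way from V to L.
So the given relations leave the order of L and V undetermined.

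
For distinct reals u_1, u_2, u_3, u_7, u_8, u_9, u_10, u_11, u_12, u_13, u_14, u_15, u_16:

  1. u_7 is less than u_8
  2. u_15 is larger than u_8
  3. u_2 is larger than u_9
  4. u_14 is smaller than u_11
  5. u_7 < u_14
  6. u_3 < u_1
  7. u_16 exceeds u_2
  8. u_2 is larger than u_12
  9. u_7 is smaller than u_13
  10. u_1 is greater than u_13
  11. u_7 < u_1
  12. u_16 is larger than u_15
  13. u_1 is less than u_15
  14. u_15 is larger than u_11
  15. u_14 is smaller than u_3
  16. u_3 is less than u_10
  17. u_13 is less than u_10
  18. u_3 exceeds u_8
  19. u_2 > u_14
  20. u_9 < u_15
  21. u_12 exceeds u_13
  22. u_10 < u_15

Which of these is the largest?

u_16

u_7 is not greatest since u_7 < u_14; u_13 is not greatest since u_13 < u_10; u_14 is not greatest since u_14 < u_11; u_8 is not greatest since u_8 < u_3; u_3 is not greatest since u_3 < u_10; u_11 is not greatest since u_11 < u_15; u_10 is not greatest since u_10 < u_15; u_9 is not greatest since u_9 < u_2; u_12 is not greatest since u_12 < u_2; u_2 is not greatest since u_2 < u_16; u_1 is not greatest since u_1 < u_15; u_15 is not greatest since u_15 < u_16.
Only u_16 has nothing above it, so u_16 is the largest.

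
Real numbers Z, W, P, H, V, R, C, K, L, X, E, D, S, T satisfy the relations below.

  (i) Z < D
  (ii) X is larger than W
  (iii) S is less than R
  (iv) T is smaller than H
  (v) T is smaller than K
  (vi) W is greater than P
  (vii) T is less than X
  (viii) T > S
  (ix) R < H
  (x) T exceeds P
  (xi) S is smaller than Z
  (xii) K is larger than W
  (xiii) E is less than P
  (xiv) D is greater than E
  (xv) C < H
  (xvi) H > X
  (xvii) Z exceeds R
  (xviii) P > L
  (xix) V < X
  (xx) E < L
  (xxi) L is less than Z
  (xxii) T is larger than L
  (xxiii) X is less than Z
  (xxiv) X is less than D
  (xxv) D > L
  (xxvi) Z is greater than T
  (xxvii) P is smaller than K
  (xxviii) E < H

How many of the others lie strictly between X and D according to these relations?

1

Chaining upward from X reaches: Z, H.
Chaining downward from D reaches: E, S, L, R, P, V, W, T, Z.
Strictly between X and D are those in both lists: Z — 1 element.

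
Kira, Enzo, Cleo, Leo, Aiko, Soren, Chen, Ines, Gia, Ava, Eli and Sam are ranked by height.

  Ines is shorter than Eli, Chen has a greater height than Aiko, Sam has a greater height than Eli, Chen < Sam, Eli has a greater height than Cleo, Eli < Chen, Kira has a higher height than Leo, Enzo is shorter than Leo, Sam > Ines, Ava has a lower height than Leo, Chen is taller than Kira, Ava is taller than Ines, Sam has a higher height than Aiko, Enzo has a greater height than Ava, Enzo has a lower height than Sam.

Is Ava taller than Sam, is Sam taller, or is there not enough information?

Chaining the given relations: Ava < Enzo < Leo < Kira < Chen < Sam.
So Sam is taller.

Sam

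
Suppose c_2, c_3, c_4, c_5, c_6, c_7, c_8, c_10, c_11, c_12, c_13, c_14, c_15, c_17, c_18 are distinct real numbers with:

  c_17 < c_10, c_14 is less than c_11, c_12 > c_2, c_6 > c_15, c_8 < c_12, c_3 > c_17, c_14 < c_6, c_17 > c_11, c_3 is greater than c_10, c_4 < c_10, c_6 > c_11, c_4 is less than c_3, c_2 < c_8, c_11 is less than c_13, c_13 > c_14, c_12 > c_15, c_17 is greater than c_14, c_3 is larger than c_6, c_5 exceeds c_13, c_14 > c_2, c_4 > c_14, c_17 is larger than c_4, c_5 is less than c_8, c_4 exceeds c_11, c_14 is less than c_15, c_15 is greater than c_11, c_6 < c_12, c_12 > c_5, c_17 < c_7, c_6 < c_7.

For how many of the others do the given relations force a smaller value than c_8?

The elements the relations force below c_8 are c_2, c_14, c_11, c_13, c_5 — no chain reaches any other.
That is 5.

5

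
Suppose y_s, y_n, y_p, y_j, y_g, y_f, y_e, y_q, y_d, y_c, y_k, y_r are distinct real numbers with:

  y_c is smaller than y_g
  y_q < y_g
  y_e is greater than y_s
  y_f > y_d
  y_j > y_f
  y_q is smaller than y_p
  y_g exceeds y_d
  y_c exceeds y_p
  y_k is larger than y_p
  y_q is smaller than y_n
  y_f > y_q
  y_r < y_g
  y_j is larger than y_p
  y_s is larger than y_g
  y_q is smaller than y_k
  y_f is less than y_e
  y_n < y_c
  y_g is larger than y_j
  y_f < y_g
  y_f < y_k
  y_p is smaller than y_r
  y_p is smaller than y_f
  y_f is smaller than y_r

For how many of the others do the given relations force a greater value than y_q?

From y_q the given relations immediately reach y_p, y_f, y_n, y_g, y_k.
From those, y_j, y_c, y_r, y_s, y_e — 10 in total.
Nothing else is reachable above y_q; 10 in all.

10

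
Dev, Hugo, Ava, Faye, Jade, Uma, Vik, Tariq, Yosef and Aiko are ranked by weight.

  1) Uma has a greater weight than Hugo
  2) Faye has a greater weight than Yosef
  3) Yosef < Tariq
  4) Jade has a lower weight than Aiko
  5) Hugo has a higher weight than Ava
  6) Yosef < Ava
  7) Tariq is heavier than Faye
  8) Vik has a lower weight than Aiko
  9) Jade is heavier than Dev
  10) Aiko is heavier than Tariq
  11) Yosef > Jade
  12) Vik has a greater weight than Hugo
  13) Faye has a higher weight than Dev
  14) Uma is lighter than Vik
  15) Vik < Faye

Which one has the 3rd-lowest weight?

Yosef

Chaining the given pairs: Dev < Jade < Yosef < Ava < Hugo < Uma < Vik < Faye < Tariq < Aiko.
The 3rd smallest is Yosef.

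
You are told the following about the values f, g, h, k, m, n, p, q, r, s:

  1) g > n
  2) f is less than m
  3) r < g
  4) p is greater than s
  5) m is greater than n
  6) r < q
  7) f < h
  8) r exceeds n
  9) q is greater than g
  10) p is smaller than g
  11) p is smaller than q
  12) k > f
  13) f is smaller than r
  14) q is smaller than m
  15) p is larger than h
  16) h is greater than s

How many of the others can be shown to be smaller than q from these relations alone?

From q the given relations immediately reach p, r, g.
From those, f, s, h, n — 7 in total.
No other element is forced below q by the given relations, so the count is 7.

7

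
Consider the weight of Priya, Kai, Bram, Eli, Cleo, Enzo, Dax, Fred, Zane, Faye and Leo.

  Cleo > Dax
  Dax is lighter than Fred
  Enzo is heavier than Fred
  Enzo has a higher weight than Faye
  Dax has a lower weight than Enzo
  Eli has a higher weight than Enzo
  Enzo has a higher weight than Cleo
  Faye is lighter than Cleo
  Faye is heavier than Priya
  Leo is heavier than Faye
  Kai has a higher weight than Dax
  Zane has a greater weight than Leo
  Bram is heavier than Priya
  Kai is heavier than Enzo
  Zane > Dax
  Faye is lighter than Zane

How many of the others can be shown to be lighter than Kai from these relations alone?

From Kai the given relations immediately reach Dax, Enzo.
From those, Faye, Cleo, Fred — 5 in total.
From those, Priya — 6 in total.
No other element is forced below Kai by the given relations, so the count is 6.

6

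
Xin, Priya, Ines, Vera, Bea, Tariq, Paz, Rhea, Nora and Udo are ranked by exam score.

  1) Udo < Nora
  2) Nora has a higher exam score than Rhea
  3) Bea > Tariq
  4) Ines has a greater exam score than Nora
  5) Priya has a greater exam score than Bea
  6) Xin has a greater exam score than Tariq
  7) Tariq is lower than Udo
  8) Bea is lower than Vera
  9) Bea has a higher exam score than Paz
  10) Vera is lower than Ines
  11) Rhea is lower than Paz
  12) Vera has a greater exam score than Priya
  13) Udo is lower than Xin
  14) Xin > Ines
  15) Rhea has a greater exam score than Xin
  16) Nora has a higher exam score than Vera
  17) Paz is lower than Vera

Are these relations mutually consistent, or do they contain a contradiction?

inconsistent

Chaining the given relations yields Xin < Rhea < Paz < Bea < Priya < Vera < Nora < Ines, so Xin < Ines. But one relation states Ines < Xin. These cannot both hold.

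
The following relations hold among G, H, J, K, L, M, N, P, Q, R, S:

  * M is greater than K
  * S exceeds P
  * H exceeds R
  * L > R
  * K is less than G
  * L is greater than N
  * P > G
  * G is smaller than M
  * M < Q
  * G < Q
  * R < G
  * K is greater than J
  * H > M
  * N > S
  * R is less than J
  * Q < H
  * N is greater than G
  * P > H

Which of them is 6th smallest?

The consecutive relations fix a unique order: R < J < K < G < M < Q < H < P < S < N < L.
The 6th smallest is Q.

Q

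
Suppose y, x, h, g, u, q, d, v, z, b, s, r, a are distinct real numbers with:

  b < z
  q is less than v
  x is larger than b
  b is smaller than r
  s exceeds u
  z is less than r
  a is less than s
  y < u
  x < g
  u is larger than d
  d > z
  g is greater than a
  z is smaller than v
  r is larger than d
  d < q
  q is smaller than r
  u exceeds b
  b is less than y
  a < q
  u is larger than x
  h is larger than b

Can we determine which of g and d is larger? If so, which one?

Following every chain through d: above d we get q, v, u, r, s; below d we get b, z.
g is not reached, and no chain runs the other way from g to d.
So the given relations leave the order of d and g undetermined.

undetermined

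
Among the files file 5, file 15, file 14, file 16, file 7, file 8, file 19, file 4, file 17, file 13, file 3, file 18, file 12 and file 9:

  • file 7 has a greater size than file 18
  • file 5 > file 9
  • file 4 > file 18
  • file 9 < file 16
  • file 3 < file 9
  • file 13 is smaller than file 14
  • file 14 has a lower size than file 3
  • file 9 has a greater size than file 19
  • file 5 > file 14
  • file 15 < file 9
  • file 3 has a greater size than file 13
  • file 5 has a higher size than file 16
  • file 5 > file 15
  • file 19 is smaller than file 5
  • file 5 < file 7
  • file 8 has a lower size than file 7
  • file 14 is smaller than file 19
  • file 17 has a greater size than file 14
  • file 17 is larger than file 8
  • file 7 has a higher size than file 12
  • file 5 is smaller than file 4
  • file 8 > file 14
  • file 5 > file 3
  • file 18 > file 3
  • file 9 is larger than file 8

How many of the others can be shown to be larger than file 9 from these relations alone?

4

Directly above file 9: file 16, file 5.
One step further: file 4, file 7 (4 so far).
Nothing else is reachable above file 9; 4 in all.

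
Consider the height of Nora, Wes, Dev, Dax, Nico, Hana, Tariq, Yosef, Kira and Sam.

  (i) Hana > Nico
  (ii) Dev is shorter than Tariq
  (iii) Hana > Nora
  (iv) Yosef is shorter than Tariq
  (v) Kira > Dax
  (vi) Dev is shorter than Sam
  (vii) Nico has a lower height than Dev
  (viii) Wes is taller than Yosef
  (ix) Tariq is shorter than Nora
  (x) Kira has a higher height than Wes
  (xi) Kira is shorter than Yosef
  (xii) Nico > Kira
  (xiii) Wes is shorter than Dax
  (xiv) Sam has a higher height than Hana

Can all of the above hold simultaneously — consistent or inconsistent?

Chaining the given relations yields Yosef < Wes < Dax < Kira, so Yosef < Kira. But one relation states Kira < Yosef. These cannot both hold.

inconsistent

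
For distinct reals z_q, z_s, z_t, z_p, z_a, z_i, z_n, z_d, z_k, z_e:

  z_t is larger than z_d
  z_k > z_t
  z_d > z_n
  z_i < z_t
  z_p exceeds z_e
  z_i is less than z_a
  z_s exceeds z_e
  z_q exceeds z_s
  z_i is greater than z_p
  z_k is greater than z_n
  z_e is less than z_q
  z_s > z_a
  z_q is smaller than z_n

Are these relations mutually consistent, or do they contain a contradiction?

The single ordering z_e < z_p < z_i < z_a < z_s < z_q < z_n < z_d < z_t < z_k satisfies every listed relation, so no contradiction arises.

consistent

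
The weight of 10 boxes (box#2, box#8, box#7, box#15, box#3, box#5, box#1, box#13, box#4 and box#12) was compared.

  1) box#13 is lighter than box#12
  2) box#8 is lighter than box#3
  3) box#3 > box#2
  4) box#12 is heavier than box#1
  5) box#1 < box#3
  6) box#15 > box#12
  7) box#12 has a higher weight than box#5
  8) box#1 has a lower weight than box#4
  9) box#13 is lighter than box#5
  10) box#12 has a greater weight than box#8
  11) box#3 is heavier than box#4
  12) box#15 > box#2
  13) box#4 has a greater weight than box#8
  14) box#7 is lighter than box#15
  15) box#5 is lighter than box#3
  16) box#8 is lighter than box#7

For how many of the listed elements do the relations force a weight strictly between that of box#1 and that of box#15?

1

Chaining upward from box#1 reaches: box#4, box#12, box#3.
Chaining downward from box#15 reaches: box#13, box#8, box#2, box#5, box#12, box#7.
Strictly between box#1 and box#15 are those in both lists: box#12 — 1 element.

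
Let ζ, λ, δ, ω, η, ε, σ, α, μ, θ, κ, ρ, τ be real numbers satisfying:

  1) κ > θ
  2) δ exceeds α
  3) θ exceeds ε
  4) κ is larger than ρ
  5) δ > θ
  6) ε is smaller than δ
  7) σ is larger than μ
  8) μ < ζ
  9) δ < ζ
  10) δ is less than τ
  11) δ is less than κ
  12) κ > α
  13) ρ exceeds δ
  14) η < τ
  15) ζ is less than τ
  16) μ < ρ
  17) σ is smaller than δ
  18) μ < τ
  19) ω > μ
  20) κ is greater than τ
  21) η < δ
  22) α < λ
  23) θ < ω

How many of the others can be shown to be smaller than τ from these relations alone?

8

Directly below τ: μ, η, δ, ζ.
One step further: ε, θ, α, σ (8 so far).
Nothing else is reachable below τ; 8 in all.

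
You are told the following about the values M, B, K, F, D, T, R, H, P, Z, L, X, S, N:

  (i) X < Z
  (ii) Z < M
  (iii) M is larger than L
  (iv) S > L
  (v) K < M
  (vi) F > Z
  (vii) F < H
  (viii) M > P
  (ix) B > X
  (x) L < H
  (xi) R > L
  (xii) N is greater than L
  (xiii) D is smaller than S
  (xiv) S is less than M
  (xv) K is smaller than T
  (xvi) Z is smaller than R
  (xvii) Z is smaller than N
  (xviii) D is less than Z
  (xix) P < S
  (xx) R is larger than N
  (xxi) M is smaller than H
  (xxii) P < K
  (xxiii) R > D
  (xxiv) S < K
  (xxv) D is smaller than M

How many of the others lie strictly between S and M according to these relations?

The relations place S below M. An element lies strictly between them when it is forced above S and also forced below M.
Above S: {K, T, H}. Below M: {P, D, L, X, Z, K}.
Intersection: {K} — 1.

1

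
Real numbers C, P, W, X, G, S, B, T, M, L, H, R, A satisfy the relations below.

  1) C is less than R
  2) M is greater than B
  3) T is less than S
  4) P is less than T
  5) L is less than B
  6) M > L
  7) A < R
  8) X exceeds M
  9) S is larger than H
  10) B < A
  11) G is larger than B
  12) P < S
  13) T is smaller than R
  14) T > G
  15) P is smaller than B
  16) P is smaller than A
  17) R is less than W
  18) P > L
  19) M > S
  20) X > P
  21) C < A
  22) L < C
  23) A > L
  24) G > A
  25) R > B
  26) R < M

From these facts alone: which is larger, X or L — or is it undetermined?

Chaining the given relations: L < B < A < G < T < S < M < X.
So X is larger.

X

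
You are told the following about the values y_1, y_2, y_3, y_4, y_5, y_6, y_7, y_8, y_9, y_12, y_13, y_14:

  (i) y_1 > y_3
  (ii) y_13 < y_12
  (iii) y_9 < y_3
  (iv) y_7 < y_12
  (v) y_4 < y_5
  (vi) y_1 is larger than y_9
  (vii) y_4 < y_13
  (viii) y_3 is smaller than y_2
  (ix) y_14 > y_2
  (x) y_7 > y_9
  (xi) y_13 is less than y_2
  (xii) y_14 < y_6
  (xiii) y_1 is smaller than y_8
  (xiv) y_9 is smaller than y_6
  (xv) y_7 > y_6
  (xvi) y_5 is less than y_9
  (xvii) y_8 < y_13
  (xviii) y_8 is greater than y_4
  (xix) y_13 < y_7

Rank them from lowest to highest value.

Nothing is placed below y_4, so it is least; from there y_4 < y_5; y_5 < y_9; y_9 < y_3; y_3 < y_1; y_1 < y_8; y_8 < y_13; y_13 < y_2; y_2 < y_14; y_14 < y_6; y_6 < y_7; y_7 < y_12, each given directly.

y_4 < y_5 < y_9 < y_3 < y_1 < y_8 < y_13 < y_2 < y_14 < y_6 < y_7 < y_12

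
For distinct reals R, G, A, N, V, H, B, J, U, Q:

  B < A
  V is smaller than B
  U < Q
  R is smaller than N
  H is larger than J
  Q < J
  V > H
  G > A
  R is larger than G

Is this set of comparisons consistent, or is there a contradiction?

consistent

The single ordering U < Q < J < H < V < B < A < G < R < N satisfies every listed relation, so no contradiction arises.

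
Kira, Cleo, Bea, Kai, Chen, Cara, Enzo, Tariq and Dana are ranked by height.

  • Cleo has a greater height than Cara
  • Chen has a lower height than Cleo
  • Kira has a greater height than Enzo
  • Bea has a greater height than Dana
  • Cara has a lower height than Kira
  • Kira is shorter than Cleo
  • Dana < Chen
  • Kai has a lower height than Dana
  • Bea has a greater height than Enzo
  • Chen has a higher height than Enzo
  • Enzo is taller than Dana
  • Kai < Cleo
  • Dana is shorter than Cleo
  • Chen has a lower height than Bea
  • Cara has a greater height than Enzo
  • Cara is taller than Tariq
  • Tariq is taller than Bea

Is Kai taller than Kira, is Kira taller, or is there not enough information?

Kai < Dana and Dana < Enzo give Kai < Enzo.
With Enzo < Chen: Kai < Dana < Enzo < Chen.
With Chen < Bea: Kai < Dana < Enzo < Chen < Bea.
With Bea < Tariq: Kai < Dana < Enzo < Chen < Bea < Tariq.
With Tariq < Cara: Kai < Dana < Enzo < Chen < Bea < Tariq < Cara.
With Cara < Kira: Kai < Dana < Enzo < Chen < Bea < Tariq < Cara < Kira.
So Kira is taller.

Kira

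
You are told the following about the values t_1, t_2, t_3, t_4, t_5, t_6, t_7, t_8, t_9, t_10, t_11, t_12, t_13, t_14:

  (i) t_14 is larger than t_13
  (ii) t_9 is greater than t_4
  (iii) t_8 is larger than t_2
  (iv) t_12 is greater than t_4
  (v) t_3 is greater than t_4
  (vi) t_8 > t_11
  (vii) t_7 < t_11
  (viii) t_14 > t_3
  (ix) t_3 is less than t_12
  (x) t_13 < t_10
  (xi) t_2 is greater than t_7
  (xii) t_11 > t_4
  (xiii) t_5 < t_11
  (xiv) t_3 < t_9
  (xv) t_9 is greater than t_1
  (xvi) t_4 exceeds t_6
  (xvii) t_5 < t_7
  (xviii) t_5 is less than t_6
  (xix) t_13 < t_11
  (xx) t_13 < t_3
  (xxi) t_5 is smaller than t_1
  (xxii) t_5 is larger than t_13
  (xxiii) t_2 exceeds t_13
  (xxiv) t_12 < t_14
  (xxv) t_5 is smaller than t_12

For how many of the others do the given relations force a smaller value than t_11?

5

From t_11 the given relations immediately reach t_13, t_5, t_7, t_4.
From those, t_6 — 5 in total.
No other element is forced below t_11 by the given relations, so the count is 5.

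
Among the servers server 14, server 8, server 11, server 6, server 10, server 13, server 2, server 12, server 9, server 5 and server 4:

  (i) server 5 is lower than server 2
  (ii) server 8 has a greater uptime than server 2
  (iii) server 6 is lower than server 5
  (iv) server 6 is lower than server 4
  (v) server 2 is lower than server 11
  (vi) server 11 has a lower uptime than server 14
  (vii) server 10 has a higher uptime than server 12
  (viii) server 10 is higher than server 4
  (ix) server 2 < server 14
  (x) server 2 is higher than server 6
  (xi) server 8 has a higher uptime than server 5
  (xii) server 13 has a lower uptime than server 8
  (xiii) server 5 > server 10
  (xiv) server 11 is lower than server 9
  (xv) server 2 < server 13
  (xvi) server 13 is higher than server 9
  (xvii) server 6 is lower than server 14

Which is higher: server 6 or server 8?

server 8

Chaining the given relations: server 6 < server 4 < server 10 < server 5 < server 2 < server 11 < server 9 < server 13 < server 8.
So server 6 < server 8; server 8 is the higher of the two.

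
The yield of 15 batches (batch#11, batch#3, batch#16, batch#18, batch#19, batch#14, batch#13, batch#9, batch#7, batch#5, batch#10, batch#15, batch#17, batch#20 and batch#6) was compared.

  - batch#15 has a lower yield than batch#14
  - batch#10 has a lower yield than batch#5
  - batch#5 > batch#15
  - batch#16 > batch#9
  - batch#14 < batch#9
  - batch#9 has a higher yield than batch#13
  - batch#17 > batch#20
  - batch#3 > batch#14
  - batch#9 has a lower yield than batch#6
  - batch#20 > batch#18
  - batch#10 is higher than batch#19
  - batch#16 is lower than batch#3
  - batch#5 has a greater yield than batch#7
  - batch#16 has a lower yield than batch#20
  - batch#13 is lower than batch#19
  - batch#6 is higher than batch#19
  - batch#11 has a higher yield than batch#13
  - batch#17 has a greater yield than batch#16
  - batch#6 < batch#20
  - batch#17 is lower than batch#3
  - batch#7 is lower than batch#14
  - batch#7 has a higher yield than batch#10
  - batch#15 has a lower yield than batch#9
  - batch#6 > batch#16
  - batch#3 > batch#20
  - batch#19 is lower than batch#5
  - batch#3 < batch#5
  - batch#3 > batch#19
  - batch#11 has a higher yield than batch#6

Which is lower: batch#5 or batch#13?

batch#13

Link the given pairs in sequence: batch#13 < batch#19; batch#19 < batch#10; batch#10 < batch#7; batch#7 < batch#14; batch#14 < batch#9; batch#9 < batch#6; batch#6 < batch#20; batch#20 < batch#17; batch#17 < batch#3; batch#3 < batch#5.
Chaining these gives batch#13 < batch#19 < batch#10 < batch#7 < batch#14 < batch#9 < batch#6 < batch#20 < batch#17 < batch#3 < batch#5.
So batch#13 < batch#5; batch#13 is the lower of the two.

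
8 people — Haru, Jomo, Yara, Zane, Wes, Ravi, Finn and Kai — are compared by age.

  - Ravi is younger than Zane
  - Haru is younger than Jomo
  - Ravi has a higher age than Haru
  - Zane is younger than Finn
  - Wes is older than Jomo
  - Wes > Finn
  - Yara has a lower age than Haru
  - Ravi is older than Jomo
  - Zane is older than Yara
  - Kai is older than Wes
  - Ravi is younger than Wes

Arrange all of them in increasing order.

Nothing is placed below Yara, so it is least; from there Yara < Haru; Haru < Jomo; Jomo < Ravi; Ravi < Zane; Zane < Finn; Finn < Wes; Wes < Kai, each given directly.

Yara < Haru < Jomo < Ravi < Zane < Finn < Wes < Kai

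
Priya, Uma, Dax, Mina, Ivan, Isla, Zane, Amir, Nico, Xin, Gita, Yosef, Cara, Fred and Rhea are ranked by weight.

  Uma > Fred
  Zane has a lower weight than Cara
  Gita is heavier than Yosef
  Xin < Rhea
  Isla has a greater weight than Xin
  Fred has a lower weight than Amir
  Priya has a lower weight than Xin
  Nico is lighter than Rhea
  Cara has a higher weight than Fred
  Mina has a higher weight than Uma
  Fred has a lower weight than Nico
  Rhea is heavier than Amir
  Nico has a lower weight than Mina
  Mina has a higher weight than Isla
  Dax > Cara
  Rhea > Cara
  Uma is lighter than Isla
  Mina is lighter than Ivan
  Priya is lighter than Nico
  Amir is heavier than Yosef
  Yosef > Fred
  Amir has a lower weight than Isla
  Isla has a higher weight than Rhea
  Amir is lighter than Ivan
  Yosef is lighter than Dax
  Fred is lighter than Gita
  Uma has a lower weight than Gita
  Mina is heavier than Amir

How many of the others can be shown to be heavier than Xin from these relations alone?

4

From Xin the given relations immediately reach Rhea, Isla.
From those, Mina — 3 in total.
From those, Ivan — 4 in total.
Nothing else is reachable above Xin; 4 in all.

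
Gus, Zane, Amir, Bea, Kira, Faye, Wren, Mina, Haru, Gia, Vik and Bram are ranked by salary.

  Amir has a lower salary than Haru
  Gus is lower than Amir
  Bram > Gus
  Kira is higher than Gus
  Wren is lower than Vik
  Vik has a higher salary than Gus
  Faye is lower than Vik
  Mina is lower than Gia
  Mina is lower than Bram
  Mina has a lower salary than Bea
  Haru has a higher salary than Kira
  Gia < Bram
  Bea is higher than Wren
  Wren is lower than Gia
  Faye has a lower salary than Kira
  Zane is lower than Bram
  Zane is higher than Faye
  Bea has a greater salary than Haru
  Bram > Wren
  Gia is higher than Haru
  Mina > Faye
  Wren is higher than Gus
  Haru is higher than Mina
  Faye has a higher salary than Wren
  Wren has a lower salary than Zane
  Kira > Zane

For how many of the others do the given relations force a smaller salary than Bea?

8

The elements the relations force below Bea are Gus, Wren, Faye, Mina, Zane, Kira, Amir, Haru — no chain reaches any other.
That is 8.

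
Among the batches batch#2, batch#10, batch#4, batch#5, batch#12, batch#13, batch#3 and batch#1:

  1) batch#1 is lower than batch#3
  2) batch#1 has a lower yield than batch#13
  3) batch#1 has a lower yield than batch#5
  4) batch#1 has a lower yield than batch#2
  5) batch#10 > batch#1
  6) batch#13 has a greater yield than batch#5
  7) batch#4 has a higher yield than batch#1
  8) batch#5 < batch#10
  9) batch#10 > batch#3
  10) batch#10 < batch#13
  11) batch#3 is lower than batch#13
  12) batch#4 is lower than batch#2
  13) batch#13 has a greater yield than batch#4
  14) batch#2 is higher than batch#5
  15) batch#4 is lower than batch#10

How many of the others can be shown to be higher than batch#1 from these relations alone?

6

Directly above batch#1: batch#4, batch#5, batch#2, batch#3, batch#10, batch#13.
Nothing else is reachable above batch#1; 6 in all.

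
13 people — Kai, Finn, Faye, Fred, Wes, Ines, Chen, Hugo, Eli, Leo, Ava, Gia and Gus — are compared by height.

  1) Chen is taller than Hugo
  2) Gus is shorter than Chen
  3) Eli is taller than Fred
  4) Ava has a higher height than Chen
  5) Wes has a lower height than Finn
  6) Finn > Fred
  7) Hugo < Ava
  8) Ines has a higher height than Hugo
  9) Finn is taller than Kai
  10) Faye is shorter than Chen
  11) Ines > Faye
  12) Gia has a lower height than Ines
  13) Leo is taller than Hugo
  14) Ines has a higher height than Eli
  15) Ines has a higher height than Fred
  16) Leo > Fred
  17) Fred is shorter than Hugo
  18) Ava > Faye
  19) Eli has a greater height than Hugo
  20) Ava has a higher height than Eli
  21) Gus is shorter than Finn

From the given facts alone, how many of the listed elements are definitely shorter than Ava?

Directly below Ava: Hugo, Eli, Faye, Chen.
One step further: Fred, Gus (6 so far).
Nothing else is reachable below Ava; 6 in all.

6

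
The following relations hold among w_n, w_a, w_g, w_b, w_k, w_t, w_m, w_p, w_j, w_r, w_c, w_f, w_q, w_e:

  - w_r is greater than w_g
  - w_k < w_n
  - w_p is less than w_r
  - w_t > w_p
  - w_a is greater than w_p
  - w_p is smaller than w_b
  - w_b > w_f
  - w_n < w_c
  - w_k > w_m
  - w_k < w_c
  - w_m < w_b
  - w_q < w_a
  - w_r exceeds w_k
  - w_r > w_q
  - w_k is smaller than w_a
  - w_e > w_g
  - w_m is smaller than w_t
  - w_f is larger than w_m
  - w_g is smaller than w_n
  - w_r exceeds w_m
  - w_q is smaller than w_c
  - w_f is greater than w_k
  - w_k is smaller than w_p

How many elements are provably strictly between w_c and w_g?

Chaining upward from w_g reaches: w_e, w_n, w_r.
Chaining downward from w_c reaches: w_m, w_k, w_q, w_n.
Strictly between w_g and w_c are those in both lists: w_n — 1 element.

1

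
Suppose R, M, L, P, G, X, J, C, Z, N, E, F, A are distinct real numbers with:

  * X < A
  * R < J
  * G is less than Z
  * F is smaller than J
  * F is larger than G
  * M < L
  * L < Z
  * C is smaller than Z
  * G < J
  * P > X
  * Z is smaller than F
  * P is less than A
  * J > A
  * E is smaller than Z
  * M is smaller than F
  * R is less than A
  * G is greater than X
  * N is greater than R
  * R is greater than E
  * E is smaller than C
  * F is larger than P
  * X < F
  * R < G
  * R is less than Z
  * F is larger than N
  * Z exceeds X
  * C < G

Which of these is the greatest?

Chaining downward from J: directly below it, R, G, A, F; then M, X, E, P, N, C, Z; then L.
That covers every other element, and nothing is given above J, so J is the greatest.

J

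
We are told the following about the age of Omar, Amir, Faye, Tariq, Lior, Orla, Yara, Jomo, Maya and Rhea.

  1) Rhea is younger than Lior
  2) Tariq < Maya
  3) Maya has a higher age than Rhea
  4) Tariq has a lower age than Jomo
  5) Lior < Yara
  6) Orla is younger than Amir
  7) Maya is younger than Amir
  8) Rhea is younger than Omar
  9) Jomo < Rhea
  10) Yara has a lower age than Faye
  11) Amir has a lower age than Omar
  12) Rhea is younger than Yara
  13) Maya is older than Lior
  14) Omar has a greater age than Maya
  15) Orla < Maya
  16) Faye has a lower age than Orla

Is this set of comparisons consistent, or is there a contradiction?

consistent

Every relation is compatible with Tariq < Jomo < Rhea < Lior < Yara < Faye < Orla < Maya < Amir < Omar; the set is consistent.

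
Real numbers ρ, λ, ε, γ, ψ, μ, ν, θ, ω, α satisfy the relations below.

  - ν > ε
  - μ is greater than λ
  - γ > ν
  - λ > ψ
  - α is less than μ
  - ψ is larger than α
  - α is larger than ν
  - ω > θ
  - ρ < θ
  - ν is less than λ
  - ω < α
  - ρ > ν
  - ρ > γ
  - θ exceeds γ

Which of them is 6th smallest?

ω

The consecutive relations fix a unique order: ε < ν < γ < ρ < θ < ω < α < ψ < λ < μ.
The 6th smallest is ω.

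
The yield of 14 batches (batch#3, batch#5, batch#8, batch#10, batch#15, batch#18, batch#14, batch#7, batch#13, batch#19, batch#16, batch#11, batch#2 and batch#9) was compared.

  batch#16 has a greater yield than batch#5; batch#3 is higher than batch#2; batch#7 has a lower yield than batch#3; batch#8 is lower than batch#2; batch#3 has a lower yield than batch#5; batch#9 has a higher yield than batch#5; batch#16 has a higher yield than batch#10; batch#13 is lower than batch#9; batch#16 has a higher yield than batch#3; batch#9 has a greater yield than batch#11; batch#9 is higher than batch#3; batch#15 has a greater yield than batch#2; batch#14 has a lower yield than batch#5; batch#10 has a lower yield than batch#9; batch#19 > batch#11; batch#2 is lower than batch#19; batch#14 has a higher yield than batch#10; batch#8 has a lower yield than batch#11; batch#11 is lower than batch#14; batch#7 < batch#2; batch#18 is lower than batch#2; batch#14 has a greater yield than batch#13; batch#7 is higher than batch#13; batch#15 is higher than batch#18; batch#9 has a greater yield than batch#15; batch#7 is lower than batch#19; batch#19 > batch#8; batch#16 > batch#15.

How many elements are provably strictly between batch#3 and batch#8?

1

The relations place batch#8 below batch#3. An element lies strictly between them when it is forced above batch#8 and also forced below batch#3.
Above batch#8: {batch#11, batch#14, batch#2, batch#15, batch#5, batch#16, batch#9, batch#19}. Below batch#3: {batch#13, batch#7, batch#18, batch#2}.
Intersection: {batch#2} — 1.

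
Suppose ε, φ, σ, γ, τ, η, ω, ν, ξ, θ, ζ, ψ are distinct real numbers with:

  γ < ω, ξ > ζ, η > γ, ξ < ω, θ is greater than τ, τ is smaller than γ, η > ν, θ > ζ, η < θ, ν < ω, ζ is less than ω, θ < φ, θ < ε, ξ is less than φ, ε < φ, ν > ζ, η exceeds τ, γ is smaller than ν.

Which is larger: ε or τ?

ε

τ < γ and γ < ν give τ < ν.
With ν < η: τ < γ < ν < η.
With η < θ: τ < γ < ν < η < θ.
With θ < ε: τ < γ < ν < η < θ < ε.
So τ < ε; ε is the larger of the two.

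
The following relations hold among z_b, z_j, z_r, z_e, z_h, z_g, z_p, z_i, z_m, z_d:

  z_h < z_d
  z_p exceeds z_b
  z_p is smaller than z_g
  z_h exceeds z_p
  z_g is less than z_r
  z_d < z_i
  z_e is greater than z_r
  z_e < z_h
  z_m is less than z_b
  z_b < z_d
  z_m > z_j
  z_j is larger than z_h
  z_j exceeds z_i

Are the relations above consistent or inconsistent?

We have z_m < z_b stated directly, yet also z_b < z_p < z_g < z_r < z_e < z_h < z_d < z_i < z_j < z_m by chaining the others — so z_b < z_m. Contradiction.

inconsistent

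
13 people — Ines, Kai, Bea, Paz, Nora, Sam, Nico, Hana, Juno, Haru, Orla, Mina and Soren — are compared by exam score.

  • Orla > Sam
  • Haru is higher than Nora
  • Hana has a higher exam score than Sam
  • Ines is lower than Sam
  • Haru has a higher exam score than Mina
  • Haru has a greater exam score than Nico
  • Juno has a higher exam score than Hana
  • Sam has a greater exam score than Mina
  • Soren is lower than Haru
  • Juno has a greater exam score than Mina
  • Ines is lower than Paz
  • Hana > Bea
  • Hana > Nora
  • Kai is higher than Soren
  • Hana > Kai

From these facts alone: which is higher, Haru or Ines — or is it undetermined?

undetermined

Following every chain through Ines: above Ines we get Sam, Hana, Orla, Paz, Juno.
Haru is not reached, and no chain runs the other way from Haru to Ines.
So the given relations leave the order of Ines and Haru undetermined.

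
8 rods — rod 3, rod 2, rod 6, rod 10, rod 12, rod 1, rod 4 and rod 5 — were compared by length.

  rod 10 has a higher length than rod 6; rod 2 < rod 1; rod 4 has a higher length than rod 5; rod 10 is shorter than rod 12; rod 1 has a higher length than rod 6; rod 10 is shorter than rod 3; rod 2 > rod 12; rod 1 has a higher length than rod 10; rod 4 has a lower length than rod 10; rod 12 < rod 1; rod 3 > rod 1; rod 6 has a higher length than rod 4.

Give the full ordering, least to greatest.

The consecutive links are each given: rod 5 < rod 4; rod 4 < rod 6; rod 6 < rod 10; rod 10 < rod 12; rod 12 < rod 2; rod 2 < rod 1; rod 1 < rod 3.

rod 5 < rod 4 < rod 6 < rod 10 < rod 12 < rod 2 < rod 1 < rod 3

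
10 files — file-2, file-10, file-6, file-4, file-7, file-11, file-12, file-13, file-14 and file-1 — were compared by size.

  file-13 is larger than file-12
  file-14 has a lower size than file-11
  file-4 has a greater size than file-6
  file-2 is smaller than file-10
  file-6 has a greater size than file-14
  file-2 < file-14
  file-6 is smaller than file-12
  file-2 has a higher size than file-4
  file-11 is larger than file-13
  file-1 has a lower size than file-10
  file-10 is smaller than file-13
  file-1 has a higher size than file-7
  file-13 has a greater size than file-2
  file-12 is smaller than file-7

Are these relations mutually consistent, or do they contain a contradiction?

inconsistent

Chaining the given relations yields file-4 < file-2 < file-14 < file-6, so file-4 < file-6. But one relation states file-6 < file-4. These cannot both hold.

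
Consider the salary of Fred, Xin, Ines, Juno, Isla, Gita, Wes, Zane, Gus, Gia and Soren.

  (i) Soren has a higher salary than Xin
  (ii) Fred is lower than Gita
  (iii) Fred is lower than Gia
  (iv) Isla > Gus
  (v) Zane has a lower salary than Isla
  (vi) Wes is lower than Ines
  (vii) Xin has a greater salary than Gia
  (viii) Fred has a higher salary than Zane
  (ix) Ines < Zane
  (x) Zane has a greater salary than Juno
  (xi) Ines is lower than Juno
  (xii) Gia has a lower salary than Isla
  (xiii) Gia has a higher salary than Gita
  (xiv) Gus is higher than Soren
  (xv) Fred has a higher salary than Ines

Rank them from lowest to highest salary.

Wes < Ines < Juno < Zane < Fred < Gita < Gia < Xin < Soren < Gus < Isla

Each adjacent pair is fixed by a given relation: Wes < Ines; Ines < Juno; Juno < Zane; Zane < Fred; Fred < Gita; Gita < Gia; Gia < Xin; Xin < Soren; Soren < Gus; Gus < Isla. Chaining them end to end gives the full order.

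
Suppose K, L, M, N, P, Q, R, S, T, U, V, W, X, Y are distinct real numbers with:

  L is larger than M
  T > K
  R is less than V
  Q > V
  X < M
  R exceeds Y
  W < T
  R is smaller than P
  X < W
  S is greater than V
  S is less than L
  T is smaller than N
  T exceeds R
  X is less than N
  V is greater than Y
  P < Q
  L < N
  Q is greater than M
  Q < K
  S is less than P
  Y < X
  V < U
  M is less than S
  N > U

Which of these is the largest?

Y is not greatest since Y < X; R is not greatest since R < T; X is not greatest since X < M; W is not greatest since W < T; M is not greatest since M < S; V is not greatest since V < S; S is not greatest since S < P; P is not greatest since P < Q; Q is not greatest since Q < K; K is not greatest since K < T; L is not greatest since L < N; U is not greatest since U < N; T is not greatest since T < N.
Only N has nothing above it, so N is the largest.

N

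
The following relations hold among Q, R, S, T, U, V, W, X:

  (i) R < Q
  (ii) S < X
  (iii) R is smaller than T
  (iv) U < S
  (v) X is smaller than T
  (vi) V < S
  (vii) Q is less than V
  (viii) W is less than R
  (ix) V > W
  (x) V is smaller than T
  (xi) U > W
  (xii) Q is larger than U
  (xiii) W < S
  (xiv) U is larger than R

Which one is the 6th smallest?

S

The consecutive relations fix a unique order: W < R < U < Q < V < S < X < T.
Counting 6 from the smallest end gives S.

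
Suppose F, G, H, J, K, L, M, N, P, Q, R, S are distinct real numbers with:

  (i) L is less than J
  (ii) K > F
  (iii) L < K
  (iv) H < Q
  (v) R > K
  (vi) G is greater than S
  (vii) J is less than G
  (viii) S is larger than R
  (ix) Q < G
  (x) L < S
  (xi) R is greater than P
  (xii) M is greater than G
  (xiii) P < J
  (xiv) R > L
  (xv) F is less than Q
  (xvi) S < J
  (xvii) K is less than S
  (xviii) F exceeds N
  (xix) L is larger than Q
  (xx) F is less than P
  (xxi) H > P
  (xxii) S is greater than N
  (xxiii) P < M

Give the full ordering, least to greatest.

Each adjacent pair is fixed by a given relation: N < F; F < P; P < H; H < Q; Q < L; L < K; K < R; R < S; S < J; J < G; G < M. Chaining them end to end gives the full order.

N < F < P < H < Q < L < K < R < S < J < G < M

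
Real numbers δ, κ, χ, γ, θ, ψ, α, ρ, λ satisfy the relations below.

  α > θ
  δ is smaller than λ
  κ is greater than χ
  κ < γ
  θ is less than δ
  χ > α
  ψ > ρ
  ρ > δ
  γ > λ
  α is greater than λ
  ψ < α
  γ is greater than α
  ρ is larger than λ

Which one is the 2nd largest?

Piecing the relations together gives one ordering: θ < δ < λ < ρ < ψ < α < χ < κ < γ.
Counting 2 from the largest end gives κ.

κ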